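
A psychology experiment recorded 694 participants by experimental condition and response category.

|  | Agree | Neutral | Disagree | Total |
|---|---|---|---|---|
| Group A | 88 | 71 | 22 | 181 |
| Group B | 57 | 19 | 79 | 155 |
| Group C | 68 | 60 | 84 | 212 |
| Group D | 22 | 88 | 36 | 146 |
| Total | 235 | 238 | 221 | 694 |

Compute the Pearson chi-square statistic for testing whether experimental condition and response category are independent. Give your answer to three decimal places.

Grand total N = 694.
Expected counts (row total × column total / N):
  Group A, Agree: 181×235/694 = 61.28963
  Group A, Neutral: 181×238/694 = 62.07205
  Group A, Disagree: 181×221/694 = 57.63833
  Group B, Agree: 155×235/694 = 52.48559
  Group B, Neutral: 155×238/694 = 53.15562
  Group B, Disagree: 155×221/694 = 49.35879
  Group C, Agree: 212×235/694 = 71.78674
  Group C, Neutral: 212×238/694 = 72.70317
  Group C, Disagree: 212×221/694 = 67.51009
  Group D, Agree: 146×235/694 = 49.43804
  Group D, Neutral: 146×238/694 = 50.06916
  Group D, Disagree: 146×221/694 = 46.49280
Contributions (O − E)²/E:
  (88 − 61.28963)²/61.28963 = 11.6405
  (71 − 62.07205)²/62.07205 = 1.2841
  (22 − 57.63833)²/57.63833 = 22.0355
  (57 − 52.48559)²/52.48559 = 0.3883
  (19 − 53.15562)²/53.15562 = 21.9470
  (79 − 49.35879)²/49.35879 = 17.8003
  (68 − 71.78674)²/71.78674 = 0.1997
  (60 − 72.70317)²/72.70317 = 2.2196
  (84 − 67.51009)²/67.51009 = 4.0278
  (22 − 49.43804)²/49.43804 = 15.2281
  (88 − 50.06916)²/50.06916 = 28.7352
  (36 − 46.49280)²/46.49280 = 2.3681
χ² = 11.6405 + 1.2841 + 22.0355 + 0.3883 + 21.9470 + 17.8003 + 0.1997 + 2.2196 + 4.0278 + 15.2281 + 28.7352 + 2.3681 = 127.874

127.874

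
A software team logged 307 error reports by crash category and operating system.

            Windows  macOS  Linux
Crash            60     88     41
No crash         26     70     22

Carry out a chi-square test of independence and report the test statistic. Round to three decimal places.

Row totals: 189, 118. Column totals: 86, 158, 63. Grand total N = 307.
Expected counts (row total × column total / N):
  Crash, Windows: 189×86/307 = 52.9446
  Crash, macOS: 189×158/307 = 97.2704
  Crash, Linux: 189×63/307 = 38.7850
  No crash, Windows: 118×86/307 = 33.0554
  No crash, macOS: 118×158/307 = 60.7296
  No crash, Linux: 118×63/307 = 24.2150
Contributions (O − E)²/E:
  (60 − 52.9446)²/52.9446 = 0.9402
  (88 − 97.2704)²/97.2704 = 0.8835
  (41 − 38.7850)²/38.7850 = 0.1265
  (26 − 33.0554)²/33.0554 = 1.5059
  (70 − 60.7296)²/60.7296 = 1.4151
  (22 − 24.2150)²/24.2150 = 0.2026
χ² = 0.9402 + 0.8835 + 0.1265 + 1.5059 + 1.4151 + 0.2026 = 5.074

5.074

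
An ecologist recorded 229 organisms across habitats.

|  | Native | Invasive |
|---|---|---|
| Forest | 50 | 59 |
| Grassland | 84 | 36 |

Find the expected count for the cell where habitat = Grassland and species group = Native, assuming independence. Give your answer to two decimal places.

70.22

Row total (Grassland) = 120; column total (Native) = 134; grand total N = 229.
Expected count = (row total × column total) / N = 120 × 134 / 229 = 70.22.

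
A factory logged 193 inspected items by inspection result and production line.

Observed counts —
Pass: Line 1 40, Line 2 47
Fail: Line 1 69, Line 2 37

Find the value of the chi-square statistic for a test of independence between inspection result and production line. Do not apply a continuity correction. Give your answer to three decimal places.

7.104

Row totals: 87, 106. Column totals: 109, 84. Grand total N = 193.
Expected counts (row total × column total / N):
  Pass, Line 1: 87×109/193 = 49.1347
  Pass, Line 2: 87×84/193 = 37.8653
  Fail, Line 1: 106×109/193 = 59.8653
  Fail, Line 2: 106×84/193 = 46.1347
Contributions (O − E)²/E:
  (40 − 49.1347)²/49.1347 = 1.6982
  (47 − 37.8653)²/37.8653 = 2.2037
  (69 − 59.8653)²/59.8653 = 1.3938
  (37 − 46.1347)²/46.1347 = 1.8087
χ² = 1.6982 + 2.2037 + 1.3938 + 1.8087 = 7.104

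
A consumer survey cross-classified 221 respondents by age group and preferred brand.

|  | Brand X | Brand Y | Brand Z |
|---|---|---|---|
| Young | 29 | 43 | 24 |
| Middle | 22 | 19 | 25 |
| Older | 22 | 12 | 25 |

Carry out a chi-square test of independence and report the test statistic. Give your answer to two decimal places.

11.54

Row totals: 96, 66, 59. Column totals: 73, 74, 74. Grand total N = 221.
Expected counts (row total × column total / N):
  Young, Brand X: 96×73/221 = 31.710
  Young, Brand Y: 96×74/221 = 32.145
  Young, Brand Z: 96×74/221 = 32.145
  Middle, Brand X: 66×73/221 = 21.801
  Middle, Brand Y: 66×74/221 = 22.100
  Middle, Brand Z: 66×74/221 = 22.100
  Older, Brand X: 59×73/221 = 19.489
  Older, Brand Y: 59×74/221 = 19.756
  Older, Brand Z: 59×74/221 = 19.756
Contributions (O − E)²/E:
  (29 − 31.710)²/31.710 = 0.2316
  (43 − 32.145)²/32.145 = 3.6656
  (24 − 32.145)²/32.145 = 2.0638
  (22 − 21.801)²/21.801 = 0.0018
  (19 − 22.100)²/22.100 = 0.4348
  (25 − 22.100)²/22.100 = 0.3805
  (22 − 19.489)²/19.489 = 0.3235
  (12 − 19.756)²/19.756 = 3.0449
  (25 − 19.756)²/19.756 = 1.3920
χ² = 0.2316 + 3.6656 + 2.0638 + 0.0018 + 0.4348 + 0.3805 + 0.3235 + 3.0449 + 1.3920 = 11.54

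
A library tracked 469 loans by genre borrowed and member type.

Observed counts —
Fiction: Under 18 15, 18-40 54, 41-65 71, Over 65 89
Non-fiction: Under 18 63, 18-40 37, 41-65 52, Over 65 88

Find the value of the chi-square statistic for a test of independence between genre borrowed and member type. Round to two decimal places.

Row totals: 229, 240. Column totals: 78, 91, 123, 177. Grand total N = 469.
Expected counts (row total × column total / N):
  Fiction, Under 18: 229×78/469 = 38.085
  Fiction, 18-40: 229×91/469 = 44.433
  Fiction, 41-65: 229×123/469 = 60.058
  Fiction, Over 65: 229×177/469 = 86.424
  Non-fiction, Under 18: 240×78/469 = 39.915
  Non-fiction, 18-40: 240×91/469 = 46.567
  Non-fiction, 41-65: 240×123/469 = 62.942
  Non-fiction, Over 65: 240×177/469 = 90.576
Contributions (O − E)²/E:
  (15 − 38.085)²/38.085 = 13.9928
  (54 − 44.433)²/44.433 = 2.0599
  (71 − 60.058)²/60.058 = 1.9935
  (89 − 86.424)²/86.424 = 0.0768
  (63 − 39.915)²/39.915 = 13.3513
  (37 − 46.567)²/46.567 = 1.9655
  (52 − 62.942)²/62.942 = 1.9022
  (88 − 90.576)²/90.576 = 0.0733
χ² = 13.9928 + 2.0599 + 1.9935 + 0.0768 + 13.3513 + 1.9655 + 1.9022 + 0.0733 = 35.42

35.42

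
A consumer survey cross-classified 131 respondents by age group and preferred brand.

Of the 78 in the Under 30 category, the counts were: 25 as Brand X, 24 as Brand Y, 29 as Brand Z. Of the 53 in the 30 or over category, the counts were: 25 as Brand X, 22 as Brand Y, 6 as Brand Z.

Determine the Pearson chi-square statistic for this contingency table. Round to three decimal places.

10.824

Row totals: 78, 53. Column totals: 50, 46, 35. Grand total N = 131.
Expected counts (row total × column total / N):
  Under 30, Brand X: 78×50/131 = 29.7710
  Under 30, Brand Y: 78×46/131 = 27.3893
  Under 30, Brand Z: 78×35/131 = 20.8397
  30 or over, Brand X: 53×50/131 = 20.2290
  30 or over, Brand Y: 53×46/131 = 18.6107
  30 or over, Brand Z: 53×35/131 = 14.1603
Contributions (O − E)²/E:
  (25 − 29.7710)²/29.7710 = 0.7646
  (24 − 27.3893)²/27.3893 = 0.4194
  (29 − 20.8397)²/20.8397 = 3.1954
  (25 − 20.2290)²/20.2290 = 1.1252
  (22 − 18.6107)²/18.6107 = 0.6172
  (6 − 14.1603)²/14.1603 = 4.7026
χ² = 0.7646 + 0.4194 + 3.1954 + 1.1252 + 0.6172 + 4.7026 = 10.824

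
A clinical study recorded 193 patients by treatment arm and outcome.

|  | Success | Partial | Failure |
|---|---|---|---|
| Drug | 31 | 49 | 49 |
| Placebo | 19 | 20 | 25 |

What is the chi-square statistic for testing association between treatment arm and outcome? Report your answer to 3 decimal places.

1.084

Row totals: 129, 64. Column totals: 50, 69, 74. Grand total N = 193.
Expected counts (row total × column total / N):
  Drug, Success: 129×50/193 = 33.4197
  Drug, Partial: 129×69/193 = 46.1192
  Drug, Failure: 129×74/193 = 49.4611
  Placebo, Success: 64×50/193 = 16.5803
  Placebo, Partial: 64×69/193 = 22.8808
  Placebo, Failure: 64×74/193 = 24.5389
Contributions (O − E)²/E:
  (31 − 33.4197)²/33.4197 = 0.1752
  (49 − 46.1192)²/46.1192 = 0.1799
  (49 − 49.4611)²/49.4611 = 0.0043
  (19 − 16.5803)²/16.5803 = 0.3531
  (20 − 22.8808)²/22.8808 = 0.3627
  (25 − 24.5389)²/24.5389 = 0.0087
χ² = 0.1752 + 0.1799 + 0.0043 + 0.3531 + 0.3627 + 0.0087 = 1.084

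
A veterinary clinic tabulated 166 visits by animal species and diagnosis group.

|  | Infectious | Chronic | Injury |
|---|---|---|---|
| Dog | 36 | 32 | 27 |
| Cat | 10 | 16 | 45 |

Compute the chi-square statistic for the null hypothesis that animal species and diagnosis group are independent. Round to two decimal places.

21.51

Row totals: 95, 71. Column totals: 46, 48, 72. Grand total N = 166.
Expected counts (row total × column total / N):
  Dog, Infectious: 95×46/166 = 26.325
  Dog, Chronic: 95×48/166 = 27.470
  Dog, Injury: 95×72/166 = 41.205
  Cat, Infectious: 71×46/166 = 19.675
  Cat, Chronic: 71×48/166 = 20.530
  Cat, Injury: 71×72/166 = 30.795
Contributions (O − E)²/E:
  (36 − 26.325)²/26.325 = 3.5558
  (32 − 27.470)²/27.470 = 0.7470
  (27 − 41.205)²/41.205 = 4.8970
  (10 − 19.675)²/19.675 = 4.7576
  (16 − 20.530)²/20.530 = 0.9996
  (45 − 30.795)²/30.795 = 6.5524
χ² = 3.5558 + 0.7470 + 4.8970 + 4.7576 + 0.9996 + 6.5524 = 21.51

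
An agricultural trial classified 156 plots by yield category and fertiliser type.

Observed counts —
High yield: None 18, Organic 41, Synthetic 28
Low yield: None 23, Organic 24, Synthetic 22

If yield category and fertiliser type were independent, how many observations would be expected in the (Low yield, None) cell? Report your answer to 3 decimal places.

18.135

Row total (Low yield) = 69; column total (None) = 41; grand total N = 156.
Expected count = (row total × column total) / N = 69 × 41 / 156 = 18.135.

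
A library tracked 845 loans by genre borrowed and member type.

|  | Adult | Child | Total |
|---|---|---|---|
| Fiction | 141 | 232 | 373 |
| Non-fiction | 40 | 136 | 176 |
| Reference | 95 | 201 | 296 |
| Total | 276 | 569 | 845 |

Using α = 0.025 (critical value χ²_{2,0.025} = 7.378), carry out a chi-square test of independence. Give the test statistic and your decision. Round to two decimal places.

Grand total N = 845.
Expected counts (row total × column total / N):
  Fiction, Adult: 373×276/845 = 121.832
  Fiction, Child: 373×569/845 = 251.168
  Non-fiction, Adult: 176×276/845 = 57.486
  Non-fiction, Child: 176×569/845 = 118.514
  Reference, Adult: 296×276/845 = 96.682
  Reference, Child: 296×569/845 = 199.318
Contributions (O − E)²/E:
  (141 − 121.832)²/121.832 = 3.0157
  (232 − 251.168)²/251.168 = 1.4628
  (40 − 57.486)²/57.486 = 5.3189
  (136 − 118.514)²/118.514 = 2.5800
  (95 − 96.682)²/96.682 = 0.0293
  (201 − 199.318)²/199.318 = 0.0142
χ² = 3.0157 + 1.4628 + 5.3189 + 2.5800 + 0.0293 + 0.0142 = 12.42
df = (3−1)(2−1) = 2. Since 12.42 > 7.378, reject the null hypothesis of independence at α = 0.025.

12.42; reject H₀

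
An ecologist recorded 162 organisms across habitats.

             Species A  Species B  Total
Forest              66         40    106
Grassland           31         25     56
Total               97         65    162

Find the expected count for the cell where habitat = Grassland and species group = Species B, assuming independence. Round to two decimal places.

Row total (Grassland) = 56; column total (Species B) = 65; grand total N = 162.
Expected count = (row total × column total) / N = 56 × 65 / 162 = 22.47.

22.47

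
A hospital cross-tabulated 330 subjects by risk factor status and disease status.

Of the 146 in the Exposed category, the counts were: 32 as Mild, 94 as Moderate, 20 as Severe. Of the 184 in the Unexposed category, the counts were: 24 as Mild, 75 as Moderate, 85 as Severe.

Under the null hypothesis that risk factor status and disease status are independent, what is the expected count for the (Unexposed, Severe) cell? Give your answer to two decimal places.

58.55

Row total (Unexposed) = 184; column total (Severe) = 105; grand total N = 330.
Expected count = (row total × column total) / N = 184 × 105 / 330 = 58.55.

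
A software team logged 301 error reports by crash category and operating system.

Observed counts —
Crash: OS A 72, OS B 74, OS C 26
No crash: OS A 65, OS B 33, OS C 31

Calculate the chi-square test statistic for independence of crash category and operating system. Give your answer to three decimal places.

Row totals: 172, 129. Column totals: 137, 107, 57. Grand total N = 301.
Expected counts (row total × column total / N):
  Crash, OS A: 172×137/301 = 78.2857
  Crash, OS B: 172×107/301 = 61.1429
  Crash, OS C: 172×57/301 = 32.5714
  No crash, OS A: 129×137/301 = 58.7143
  No crash, OS B: 129×107/301 = 45.8571
  No crash, OS C: 129×57/301 = 24.4286
Contributions (O − E)²/E:
  (72 − 78.2857)²/78.2857 = 0.5047
  (74 − 61.1429)²/61.1429 = 2.7036
  (26 − 32.5714)²/32.5714 = 1.3258
  (65 − 58.7143)²/58.7143 = 0.6729
  (33 − 45.8571)²/45.8571 = 3.6048
  (31 − 24.4286)²/24.4286 = 1.7677
χ² = 0.5047 + 2.7036 + 1.3258 + 0.6729 + 3.6048 + 1.7677 = 10.580

10.580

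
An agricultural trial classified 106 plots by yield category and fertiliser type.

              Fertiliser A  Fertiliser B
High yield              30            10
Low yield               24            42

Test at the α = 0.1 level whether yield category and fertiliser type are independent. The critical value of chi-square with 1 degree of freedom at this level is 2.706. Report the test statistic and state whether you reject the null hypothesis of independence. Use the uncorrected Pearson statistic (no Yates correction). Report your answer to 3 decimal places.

14.877; reject H₀

Row totals: 40, 66. Column totals: 54, 52. Grand total N = 106.
Expected counts (row total × column total / N):
  High yield, Fertiliser A: 40×54/106 = 20.3774
  High yield, Fertiliser B: 40×52/106 = 19.6226
  Low yield, Fertiliser A: 66×54/106 = 33.6226
  Low yield, Fertiliser B: 66×52/106 = 32.3774
Contributions (O − E)²/E:
  (30 − 20.3774)²/20.3774 = 4.5440
  (10 − 19.6226)²/19.6226 = 4.7188
  (24 − 33.6226)²/33.6226 = 2.7539
  (42 − 32.3774)²/32.3774 = 2.8598
χ² = 4.5440 + 4.7188 + 2.7539 + 2.8598 = 14.877
df = (2−1)(2−1) = 1. Since 14.877 > 2.706, reject the null hypothesis of independence at α = 0.1.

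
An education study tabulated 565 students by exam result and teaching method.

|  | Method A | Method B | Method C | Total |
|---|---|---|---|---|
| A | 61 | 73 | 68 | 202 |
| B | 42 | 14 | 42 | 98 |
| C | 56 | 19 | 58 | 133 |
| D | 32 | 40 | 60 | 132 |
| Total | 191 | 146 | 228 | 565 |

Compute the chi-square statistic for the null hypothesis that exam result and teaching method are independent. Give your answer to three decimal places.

34.270

Grand total N = 565.
Expected counts (row total × column total / N):
  A, Method A: 202×191/565 = 68.2867
  A, Method B: 202×146/565 = 52.1982
  A, Method C: 202×228/565 = 81.5150
  B, Method A: 98×191/565 = 33.1292
  B, Method B: 98×146/565 = 25.3239
  B, Method C: 98×228/565 = 39.5469
  C, Method A: 133×191/565 = 44.9611
  C, Method B: 133×146/565 = 34.3681
  C, Method C: 133×228/565 = 53.6708
  D, Method A: 132×191/565 = 44.6230
  D, Method B: 132×146/565 = 34.1097
  D, Method C: 132×228/565 = 53.2673
Contributions (O − E)²/E:
  (61 − 68.2867)²/68.2867 = 0.7775
  (73 − 52.1982)²/52.1982 = 8.2898
  (68 − 81.5150)²/81.5150 = 2.2408
  (42 − 33.1292)²/33.1292 = 2.3753
  (14 − 25.3239)²/25.3239 = 5.0636
  (42 − 39.5469)²/39.5469 = 0.1522
  (56 − 44.9611)²/44.9611 = 2.7103
  (19 − 34.3681)²/34.3681 = 6.8720
  (58 − 53.6708)²/53.6708 = 0.3492
  (32 − 44.6230)²/44.6230 = 3.5708
  (40 − 34.1097)²/34.1097 = 1.0172
  (60 − 53.2673)²/53.2673 = 0.8510
χ² = 0.7775 + 8.2898 + 2.2408 + 2.3753 + 5.0636 + 0.1522 + 2.7103 + 6.8720 + 0.3492 + 3.5708 + 1.0172 + 0.8510 = 34.270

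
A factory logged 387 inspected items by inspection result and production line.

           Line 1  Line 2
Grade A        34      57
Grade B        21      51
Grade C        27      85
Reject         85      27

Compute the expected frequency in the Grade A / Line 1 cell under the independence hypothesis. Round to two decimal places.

Row total (Grade A) = 91; column total (Line 1) = 167; grand total N = 387.
Expected count = (row total × column total) / N = 91 × 167 / 387 = 39.27.

39.27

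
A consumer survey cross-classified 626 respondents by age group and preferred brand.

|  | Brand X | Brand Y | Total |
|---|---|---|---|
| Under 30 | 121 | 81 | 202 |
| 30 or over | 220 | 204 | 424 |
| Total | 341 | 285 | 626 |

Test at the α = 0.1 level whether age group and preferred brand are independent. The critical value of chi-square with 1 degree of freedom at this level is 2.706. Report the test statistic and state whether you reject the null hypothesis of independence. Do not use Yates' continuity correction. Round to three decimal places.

3.543; reject H₀

Grand total N = 626.
Expected counts (row total × column total / N):
  Under 30, Brand X: 202×341/626 = 110.0351
  Under 30, Brand Y: 202×285/626 = 91.9649
  30 or over, Brand X: 424×341/626 = 230.9649
  30 or over, Brand Y: 424×285/626 = 193.0351
Contributions (O − E)²/E:
  (121 − 110.0351)²/110.0351 = 1.0926
  (81 − 91.9649)²/91.9649 = 1.3073
  (220 − 230.9649)²/230.9649 = 0.5206
  (204 − 193.0351)²/193.0351 = 0.6228
χ² = 1.0926 + 1.3073 + 0.5206 + 0.6228 = 3.543
df = (2−1)(2−1) = 1. Since 3.543 > 2.706, reject the null hypothesis of independence at α = 0.1.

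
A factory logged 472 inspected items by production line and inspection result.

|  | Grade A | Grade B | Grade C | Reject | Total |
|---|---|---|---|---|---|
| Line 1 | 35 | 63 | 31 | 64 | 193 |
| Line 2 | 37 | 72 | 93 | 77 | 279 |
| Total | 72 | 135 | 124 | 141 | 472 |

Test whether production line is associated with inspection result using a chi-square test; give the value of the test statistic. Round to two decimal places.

17.77

Grand total N = 472.
Expected counts (row total × column total / N):
  Line 1, Grade A: 193×72/472 = 29.441
  Line 1, Grade B: 193×135/472 = 55.201
  Line 1, Grade C: 193×124/472 = 50.703
  Line 1, Reject: 193×141/472 = 57.655
  Line 2, Grade A: 279×72/472 = 42.559
  Line 2, Grade B: 279×135/472 = 79.799
  Line 2, Grade C: 279×124/472 = 73.297
  Line 2, Reject: 279×141/472 = 83.345
Contributions (O − E)²/E:
  (35 − 29.441)²/29.441 = 1.0496
  (63 − 55.201)²/55.201 = 1.1019
  (31 − 50.703)²/50.703 = 7.6565
  (64 − 57.655)²/57.655 = 0.6983
  (37 − 42.559)²/42.559 = 0.7261
  (72 − 79.799)²/79.799 = 0.7622
  (93 − 73.297)²/73.297 = 5.2964
  (77 − 83.345)²/83.345 = 0.4830
χ² = 1.0496 + 1.1019 + 7.6565 + 0.6983 + 0.7261 + 0.7622 + 5.2964 + 0.4830 = 17.77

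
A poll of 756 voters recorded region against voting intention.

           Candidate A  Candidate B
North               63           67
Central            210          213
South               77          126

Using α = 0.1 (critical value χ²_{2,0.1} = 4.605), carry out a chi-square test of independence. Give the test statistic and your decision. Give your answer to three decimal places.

Row totals: 130, 423, 203. Column totals: 350, 406. Grand total N = 756.
Expected counts (row total × column total / N):
  North, Candidate A: 130×350/756 = 60.1852
  North, Candidate B: 130×406/756 = 69.8148
  Central, Candidate A: 423×350/756 = 195.8333
  Central, Candidate B: 423×406/756 = 227.1667
  South, Candidate A: 203×350/756 = 93.9815
  South, Candidate B: 203×406/756 = 109.0185
Contributions (O − E)²/E:
  (63 − 60.1852)²/60.1852 = 0.1316
  (67 − 69.8148)²/69.8148 = 0.1135
  (210 − 195.8333)²/195.8333 = 1.0248
  (213 − 227.1667)²/227.1667 = 0.8835
  (77 − 93.9815)²/93.9815 = 3.0684
  (126 − 109.0185)²/109.0185 = 2.6452
χ² = 0.1316 + 0.1135 + 1.0248 + 0.8835 + 3.0684 + 2.6452 = 7.867
df = (3−1)(2−1) = 2. Since 7.867 > 4.605, reject the null hypothesis of independence at α = 0.1.

7.867; reject H₀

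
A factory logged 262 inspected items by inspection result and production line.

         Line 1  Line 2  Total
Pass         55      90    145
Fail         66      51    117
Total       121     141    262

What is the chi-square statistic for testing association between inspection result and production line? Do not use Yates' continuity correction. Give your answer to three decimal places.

8.896

Grand total N = 262.
Expected counts (row total × column total / N):
  Pass, Line 1: 145×121/262 = 66.9656
  Pass, Line 2: 145×141/262 = 78.0344
  Fail, Line 1: 117×121/262 = 54.0344
  Fail, Line 2: 117×141/262 = 62.9656
Contributions (O − E)²/E:
  (55 − 66.9656)²/66.9656 = 2.1380
  (90 − 78.0344)²/78.0344 = 1.8348
  (66 − 54.0344)²/54.0344 = 2.6497
  (51 − 62.9656)²/62.9656 = 2.2739
χ² = 2.1380 + 1.8348 + 2.6497 + 2.2739 = 8.896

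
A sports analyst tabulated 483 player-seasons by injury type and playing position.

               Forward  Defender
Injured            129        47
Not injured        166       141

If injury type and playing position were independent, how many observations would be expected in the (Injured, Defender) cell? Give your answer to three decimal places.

Row total (Injured) = 176; column total (Defender) = 188; grand total N = 483.
Expected count = (row total × column total) / N = 176 × 188 / 483 = 68.505.

68.505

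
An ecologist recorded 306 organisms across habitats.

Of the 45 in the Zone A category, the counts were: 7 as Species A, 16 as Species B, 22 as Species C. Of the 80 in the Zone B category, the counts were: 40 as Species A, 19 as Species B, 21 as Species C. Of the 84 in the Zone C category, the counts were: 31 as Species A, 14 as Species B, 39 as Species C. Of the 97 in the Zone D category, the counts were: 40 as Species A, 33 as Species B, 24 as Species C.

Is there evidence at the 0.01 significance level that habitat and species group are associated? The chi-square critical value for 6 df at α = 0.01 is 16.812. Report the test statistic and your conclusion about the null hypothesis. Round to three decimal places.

Row totals: 45, 80, 84, 97. Column totals: 118, 82, 106. Grand total N = 306.
Expected counts (row total × column total / N):
  Zone A, Species A: 45×118/306 = 17.3529
  Zone A, Species B: 45×82/306 = 12.0588
  Zone A, Species C: 45×106/306 = 15.5882
  Zone B, Species A: 80×118/306 = 30.8497
  Zone B, Species B: 80×82/306 = 21.4379
  Zone B, Species C: 80×106/306 = 27.7124
  Zone C, Species A: 84×118/306 = 32.3922
  Zone C, Species B: 84×82/306 = 22.5098
  Zone C, Species C: 84×106/306 = 29.0980
  Zone D, Species A: 97×118/306 = 37.4052
  Zone D, Species B: 97×82/306 = 25.9935
  Zone D, Species C: 97×106/306 = 33.6013
Contributions (O − E)²/E:
  (7 − 17.3529)²/17.3529 = 6.1766
  (16 − 12.0588)²/12.0588 = 1.2881
  (22 − 15.5882)²/15.5882 = 2.6373
  (40 − 30.8497)²/30.8497 = 2.7141
  (19 − 21.4379)²/21.4379 = 0.2772
  (21 − 27.7124)²/27.7124 = 1.6259
  (31 − 32.3922)²/32.3922 = 0.0598
  (14 − 22.5098)²/22.5098 = 3.2171
  (39 − 29.0980)²/29.0980 = 3.3696
  (40 − 37.4052)²/37.4052 = 0.1800
  (33 − 25.9935)²/25.9935 = 1.8886
  (24 − 33.6013)²/33.6013 = 2.7435
χ² = 6.1766 + 1.2881 + 2.6373 + 2.7141 + 0.2772 + 1.6259 + 0.0598 + 3.2171 + 3.3696 + 0.1800 + 1.8886 + 2.7435 = 26.178
df = (4−1)(3−1) = 6. Since 26.178 > 16.812, reject the null hypothesis of independence at α = 0.01.

26.178; reject H₀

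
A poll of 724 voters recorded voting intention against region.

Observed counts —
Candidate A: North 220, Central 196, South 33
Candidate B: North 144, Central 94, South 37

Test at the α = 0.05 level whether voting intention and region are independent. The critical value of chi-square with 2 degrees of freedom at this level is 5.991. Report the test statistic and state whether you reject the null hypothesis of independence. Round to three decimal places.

10.777; reject H₀

Row totals: 449, 275. Column totals: 364, 290, 70. Grand total N = 724.
Expected counts (row total × column total / N):
  Candidate A, North: 449×364/724 = 225.7403
  Candidate A, Central: 449×290/724 = 179.8481
  Candidate A, South: 449×70/724 = 43.4116
  Candidate B, North: 275×364/724 = 138.2597
  Candidate B, Central: 275×290/724 = 110.1519
  Candidate B, South: 275×70/724 = 26.5884
Contributions (O − E)²/E:
  (220 − 225.7403)²/225.7403 = 0.1460
  (196 − 179.8481)²/179.8481 = 1.4506
  (33 − 43.4116)²/43.4116 = 2.4971
  (144 − 138.2597)²/138.2597 = 0.2383
  (94 − 110.1519)²/110.1519 = 2.3684
  (37 − 26.5884)²/26.5884 = 4.0770
χ² = 0.1460 + 1.4506 + 2.4971 + 0.2383 + 2.3684 + 4.0770 = 10.777
df = (2−1)(3−1) = 2. Since 10.777 > 5.991, reject the null hypothesis of independence at α = 0.05.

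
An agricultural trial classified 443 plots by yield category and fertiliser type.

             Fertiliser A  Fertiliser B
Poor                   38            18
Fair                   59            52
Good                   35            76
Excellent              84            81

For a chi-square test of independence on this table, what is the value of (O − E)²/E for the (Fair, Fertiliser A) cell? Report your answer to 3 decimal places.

0.440

Row total (Fair) = 111; column total (Fertiliser A) = 216; N = 443.
Expected count E = 111 × 216 / 443 = 54.1219.
Contribution = (O − E)²/E = (59 − 54.1219)² / 54.1219 = 0.440.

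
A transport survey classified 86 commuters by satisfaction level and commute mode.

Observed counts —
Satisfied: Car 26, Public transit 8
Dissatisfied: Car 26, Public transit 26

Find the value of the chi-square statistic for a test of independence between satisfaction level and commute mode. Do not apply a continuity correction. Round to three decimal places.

Row totals: 34, 52. Column totals: 52, 34. Grand total N = 86.
Expected counts (row total × column total / N):
  Satisfied, Car: 34×52/86 = 20.55814
  Satisfied, Public transit: 34×34/86 = 13.44186
  Dissatisfied, Car: 52×52/86 = 31.44186
  Dissatisfied, Public transit: 52×34/86 = 20.55814
Contributions (O − E)²/E:
  (26 − 20.55814)²/20.55814 = 1.4405
  (8 − 13.44186)²/13.44186 = 2.2031
  (26 − 31.44186)²/31.44186 = 0.9419
  (26 − 20.55814)²/20.55814 = 1.4405
χ² = 1.4405 + 2.2031 + 0.9419 + 1.4405 = 6.026

6.026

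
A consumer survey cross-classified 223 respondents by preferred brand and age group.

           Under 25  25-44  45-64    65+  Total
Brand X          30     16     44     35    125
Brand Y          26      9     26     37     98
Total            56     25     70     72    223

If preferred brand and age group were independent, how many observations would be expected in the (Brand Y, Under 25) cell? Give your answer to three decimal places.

24.610

Row total (Brand Y) = 98; column total (Under 25) = 56; grand total N = 223.
Expected count = (row total × column total) / N = 98 × 56 / 223 = 24.610.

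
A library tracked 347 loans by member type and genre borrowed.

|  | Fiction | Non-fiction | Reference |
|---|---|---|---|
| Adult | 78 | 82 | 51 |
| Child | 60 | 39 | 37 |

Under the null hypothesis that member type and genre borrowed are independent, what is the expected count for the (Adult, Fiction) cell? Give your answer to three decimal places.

Row total (Adult) = 211; column total (Fiction) = 138; grand total N = 347.
Expected count = (row total × column total) / N = 211 × 138 / 347 = 83.914.

83.914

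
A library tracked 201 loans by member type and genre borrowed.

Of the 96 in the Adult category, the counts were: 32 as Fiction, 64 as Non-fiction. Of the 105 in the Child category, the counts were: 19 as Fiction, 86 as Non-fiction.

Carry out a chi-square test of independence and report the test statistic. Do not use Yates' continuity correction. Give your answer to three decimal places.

6.150

Row totals: 96, 105. Column totals: 51, 150. Grand total N = 201.
Expected counts (row total × column total / N):
  Adult, Fiction: 96×51/201 = 24.3582
  Adult, Non-fiction: 96×150/201 = 71.6418
  Child, Fiction: 105×51/201 = 26.6418
  Child, Non-fiction: 105×150/201 = 78.3582
Contributions (O − E)²/E:
  (32 − 24.3582)²/24.3582 = 2.3974
  (64 − 71.6418)²/71.6418 = 0.8151
  (19 − 26.6418)²/26.6418 = 2.1919
  (86 − 78.3582)²/78.3582 = 0.7453
χ² = 2.3974 + 0.8151 + 2.1919 + 0.7453 = 6.150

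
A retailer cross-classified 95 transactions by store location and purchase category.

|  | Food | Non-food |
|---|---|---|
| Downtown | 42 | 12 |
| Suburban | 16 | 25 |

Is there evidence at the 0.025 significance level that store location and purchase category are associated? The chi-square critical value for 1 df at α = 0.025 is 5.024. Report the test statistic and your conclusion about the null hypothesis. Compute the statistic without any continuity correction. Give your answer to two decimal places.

Row totals: 54, 41. Column totals: 58, 37. Grand total N = 95.
Expected counts (row total × column total / N):
  Downtown, Food: 54×58/95 = 32.968
  Downtown, Non-food: 54×37/95 = 21.032
  Suburban, Food: 41×58/95 = 25.032
  Suburban, Non-food: 41×37/95 = 15.968
Contributions (O − E)²/E:
  (42 − 32.968)²/32.968 = 2.4744
  (12 − 21.032)²/21.032 = 3.8787
  (16 − 25.032)²/25.032 = 3.2589
  (25 − 15.968)²/15.968 = 5.1088
χ² = 2.4744 + 3.8787 + 3.2589 + 5.1088 = 14.72
df = (2−1)(2−1) = 1. Since 14.72 > 5.024, reject the null hypothesis of independence at α = 0.025.

14.72; reject H₀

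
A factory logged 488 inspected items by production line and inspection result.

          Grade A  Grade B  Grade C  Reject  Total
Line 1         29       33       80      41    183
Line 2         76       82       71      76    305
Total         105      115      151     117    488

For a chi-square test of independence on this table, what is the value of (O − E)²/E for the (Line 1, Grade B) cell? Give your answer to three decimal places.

2.377

Row total (Line 1) = 183; column total (Grade B) = 115; N = 488.
Expected count E = 183 × 115 / 488 = 43.1250.
Contribution = (O − E)²/E = (33 − 43.1250)² / 43.1250 = 2.377.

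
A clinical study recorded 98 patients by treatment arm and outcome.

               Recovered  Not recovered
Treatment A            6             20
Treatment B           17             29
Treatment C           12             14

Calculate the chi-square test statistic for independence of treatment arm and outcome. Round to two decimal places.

3.07

Row totals: 26, 46, 26. Column totals: 35, 63. Grand total N = 98.
Expected counts (row total × column total / N):
  Treatment A, Recovered: 26×35/98 = 9.286
  Treatment A, Not recovered: 26×63/98 = 16.714
  Treatment B, Recovered: 46×35/98 = 16.429
  Treatment B, Not recovered: 46×63/98 = 29.571
  Treatment C, Recovered: 26×35/98 = 9.286
  Treatment C, Not recovered: 26×63/98 = 16.714
Contributions (O − E)²/E:
  (6 − 9.286)²/9.286 = 1.1628
  (20 − 16.714)²/16.714 = 0.6460
  (17 − 16.429)²/16.429 = 0.0198
  (29 − 29.571)²/29.571 = 0.0110
  (12 − 9.286)²/9.286 = 0.7932
  (14 − 16.714)²/16.714 = 0.4407
χ² = 1.1628 + 0.6460 + 0.0198 + 0.0110 + 0.7932 + 0.4407 = 3.07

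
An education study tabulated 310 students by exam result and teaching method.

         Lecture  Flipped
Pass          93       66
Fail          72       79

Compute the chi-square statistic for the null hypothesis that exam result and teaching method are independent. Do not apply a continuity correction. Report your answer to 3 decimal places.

3.634

Row totals: 159, 151. Column totals: 165, 145. Grand total N = 310.
Expected counts (row total × column total / N):
  Pass, Lecture: 159×165/310 = 84.6290
  Pass, Flipped: 159×145/310 = 74.3710
  Fail, Lecture: 151×165/310 = 80.3710
  Fail, Flipped: 151×145/310 = 70.6290
Contributions (O − E)²/E:
  (93 − 84.6290)²/84.6290 = 0.8280
  (66 − 74.3710)²/74.3710 = 0.9422
  (72 − 80.3710)²/80.3710 = 0.8719
  (79 − 70.6290)²/70.6290 = 0.9921
χ² = 0.8280 + 0.9422 + 0.8719 + 0.9921 = 3.634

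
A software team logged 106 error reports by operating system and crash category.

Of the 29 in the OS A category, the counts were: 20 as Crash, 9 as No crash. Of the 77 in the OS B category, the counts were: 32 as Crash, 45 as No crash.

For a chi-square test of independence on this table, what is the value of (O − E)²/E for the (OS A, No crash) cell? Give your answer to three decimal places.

2.256

Row total (OS A) = 29; column total (No crash) = 54; N = 106.
Expected count E = 29 × 54 / 106 = 14.7736.
Contribution = (O − E)²/E = (9 − 14.7736)² / 14.7736 = 2.256.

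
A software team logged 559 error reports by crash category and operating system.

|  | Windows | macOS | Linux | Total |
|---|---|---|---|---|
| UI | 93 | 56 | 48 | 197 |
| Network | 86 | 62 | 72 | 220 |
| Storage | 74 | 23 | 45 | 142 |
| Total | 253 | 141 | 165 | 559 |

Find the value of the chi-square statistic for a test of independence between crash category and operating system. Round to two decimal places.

Grand total N = 559.
Expected counts (row total × column total / N):
  UI, Windows: 197×253/559 = 89.161
  UI, macOS: 197×141/559 = 49.691
  UI, Linux: 197×165/559 = 58.148
  Network, Windows: 220×253/559 = 99.571
  Network, macOS: 220×141/559 = 55.492
  Network, Linux: 220×165/559 = 64.937
  Storage, Windows: 142×253/559 = 64.268
  Storage, macOS: 142×141/559 = 35.818
  Storage, Linux: 142×165/559 = 41.914
Contributions (O − E)²/E:
  (93 − 89.161)²/89.161 = 0.1653
  (56 − 49.691)²/49.691 = 0.8010
  (48 − 58.148)²/58.148 = 1.7710
  (86 − 99.571)²/99.571 = 1.8497
  (62 − 55.492)²/55.492 = 0.7632
  (72 − 64.937)²/64.937 = 0.7682
  (74 − 64.268)²/64.268 = 1.4737
  (23 − 35.818)²/35.818 = 4.5871
  (45 − 41.914)²/41.914 = 0.2272
χ² = 0.1653 + 0.8010 + 1.7710 + 1.8497 + 0.7632 + 0.7682 + 1.4737 + 4.5871 + 0.2272 = 12.41

12.41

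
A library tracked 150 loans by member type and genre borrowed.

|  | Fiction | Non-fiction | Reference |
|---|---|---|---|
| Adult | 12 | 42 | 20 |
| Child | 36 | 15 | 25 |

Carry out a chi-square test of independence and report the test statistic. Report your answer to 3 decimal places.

25.323

Row totals: 74, 76. Column totals: 48, 57, 45. Grand total N = 150.
Expected counts (row total × column total / N):
  Adult, Fiction: 74×48/150 = 23.6800
  Adult, Non-fiction: 74×57/150 = 28.1200
  Adult, Reference: 74×45/150 = 22.2000
  Child, Fiction: 76×48/150 = 24.3200
  Child, Non-fiction: 76×57/150 = 28.8800
  Child, Reference: 76×45/150 = 22.8000
Contributions (O − E)²/E:
  (12 − 23.6800)²/23.6800 = 5.7611
  (42 − 28.1200)²/28.1200 = 6.8512
  (20 − 22.2000)²/22.2000 = 0.2180
  (36 − 24.3200)²/24.3200 = 5.6095
  (15 − 28.8800)²/28.8800 = 6.6709
  (25 − 22.8000)²/22.8000 = 0.2123
χ² = 5.7611 + 6.8512 + 0.2180 + 5.6095 + 6.6709 + 0.2123 = 25.323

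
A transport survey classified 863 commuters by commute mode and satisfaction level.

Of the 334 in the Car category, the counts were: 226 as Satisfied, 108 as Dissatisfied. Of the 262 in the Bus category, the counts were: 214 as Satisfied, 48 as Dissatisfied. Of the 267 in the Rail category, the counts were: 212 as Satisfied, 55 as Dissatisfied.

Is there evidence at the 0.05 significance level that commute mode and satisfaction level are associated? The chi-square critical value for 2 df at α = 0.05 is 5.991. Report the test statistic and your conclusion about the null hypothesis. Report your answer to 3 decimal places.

18.715; reject H₀

Row totals: 334, 262, 267. Column totals: 652, 211. Grand total N = 863.
Expected counts (row total × column total / N):
  Car, Satisfied: 334×652/863 = 252.3384
  Car, Dissatisfied: 334×211/863 = 81.6616
  Bus, Satisfied: 262×652/863 = 197.9421
  Bus, Dissatisfied: 262×211/863 = 64.0579
  Rail, Satisfied: 267×652/863 = 201.7196
  Rail, Dissatisfied: 267×211/863 = 65.2804
Contributions (O − E)²/E:
  (226 − 252.3384)²/252.3384 = 2.7491
  (108 − 81.6616)²/81.6616 = 8.4950
  (214 − 197.9421)²/197.9421 = 1.3027
  (48 − 64.0579)²/64.0579 = 4.0254
  (212 − 201.7196)²/201.7196 = 0.5239
  (55 − 65.2804)²/65.2804 = 1.6190
χ² = 2.7491 + 8.4950 + 1.3027 + 4.0254 + 0.5239 + 1.6190 = 18.715
df = (3−1)(2−1) = 2. Since 18.715 > 5.991, reject the null hypothesis of independence at α = 0.05.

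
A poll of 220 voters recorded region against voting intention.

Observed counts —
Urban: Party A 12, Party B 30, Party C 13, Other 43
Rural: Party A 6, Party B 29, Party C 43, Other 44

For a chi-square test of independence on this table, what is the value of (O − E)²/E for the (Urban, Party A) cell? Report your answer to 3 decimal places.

1.977

Row total (Urban) = 98; column total (Party A) = 18; N = 220.
Expected count E = 98 × 18 / 220 = 8.0182.
Contribution = (O − E)²/E = (12 − 8.0182)² / 8.0182 = 1.977.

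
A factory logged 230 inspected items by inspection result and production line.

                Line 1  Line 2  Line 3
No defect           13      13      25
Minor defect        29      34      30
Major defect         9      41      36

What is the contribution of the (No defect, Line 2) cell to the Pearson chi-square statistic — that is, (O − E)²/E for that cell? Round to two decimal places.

Row total (No defect) = 51; column total (Line 2) = 88; N = 230.
Expected count E = 51 × 88 / 230 = 19.513.
Contribution = (O − E)²/E = (13 − 19.513)² / 19.513 = 2.17.

2.17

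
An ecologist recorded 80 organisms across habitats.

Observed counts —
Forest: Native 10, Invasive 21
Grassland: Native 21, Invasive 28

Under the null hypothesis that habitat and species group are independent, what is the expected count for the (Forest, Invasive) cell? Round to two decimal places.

Row total (Forest) = 31; column total (Invasive) = 49; grand total N = 80.
Expected count = (row total × column total) / N = 31 × 49 / 80 = 18.99.

18.99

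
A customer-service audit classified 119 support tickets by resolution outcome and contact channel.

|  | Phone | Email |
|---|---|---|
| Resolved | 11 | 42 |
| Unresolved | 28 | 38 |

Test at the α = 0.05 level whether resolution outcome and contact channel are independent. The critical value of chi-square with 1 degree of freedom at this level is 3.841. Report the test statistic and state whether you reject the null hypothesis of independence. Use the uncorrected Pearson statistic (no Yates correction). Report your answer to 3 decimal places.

6.265; reject H₀

Row totals: 53, 66. Column totals: 39, 80. Grand total N = 119.
Expected counts (row total × column total / N):
  Resolved, Phone: 53×39/119 = 17.3697
  Resolved, Email: 53×80/119 = 35.6303
  Unresolved, Phone: 66×39/119 = 21.6303
  Unresolved, Email: 66×80/119 = 44.3697
Contributions (O − E)²/E:
  (11 − 17.3697)²/17.3697 = 2.3359
  (42 − 35.6303)²/35.6303 = 1.1387
  (28 − 21.6303)²/21.6303 = 1.8758
  (38 − 44.3697)²/44.3697 = 0.9144
χ² = 2.3359 + 1.1387 + 1.8758 + 0.9144 = 6.265
df = (2−1)(2−1) = 1. Since 6.265 > 3.841, reject the null hypothesis of independence at α = 0.05.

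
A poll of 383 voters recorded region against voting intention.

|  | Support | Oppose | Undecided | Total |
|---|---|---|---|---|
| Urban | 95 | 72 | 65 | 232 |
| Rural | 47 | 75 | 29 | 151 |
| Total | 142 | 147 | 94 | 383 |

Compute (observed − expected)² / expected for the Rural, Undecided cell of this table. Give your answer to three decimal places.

Row total (Rural) = 151; column total (Undecided) = 94; N = 383.
Expected count E = 151 × 94 / 383 = 37.0601.
Contribution = (O − E)²/E = (29 − 37.0601)² / 37.0601 = 1.753.

1.753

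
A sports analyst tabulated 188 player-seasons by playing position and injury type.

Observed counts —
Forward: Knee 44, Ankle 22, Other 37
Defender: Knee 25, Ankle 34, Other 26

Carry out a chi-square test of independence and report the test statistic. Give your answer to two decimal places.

Row totals: 103, 85. Column totals: 69, 56, 63. Grand total N = 188.
Expected counts (row total × column total / N):
  Forward, Knee: 103×69/188 = 37.803
  Forward, Ankle: 103×56/188 = 30.681
  Forward, Other: 103×63/188 = 34.516
  Defender, Knee: 85×69/188 = 31.197
  Defender, Ankle: 85×56/188 = 25.319
  Defender, Other: 85×63/188 = 28.484
Contributions (O − E)²/E:
  (44 − 37.803)²/37.803 = 1.0159
  (22 − 30.681)²/30.681 = 2.4562
  (37 − 34.516)²/34.516 = 0.1788
  (25 − 31.197)²/31.197 = 1.2310
  (34 − 25.319)²/25.319 = 2.9764
  (26 − 28.484)²/28.484 = 0.2166
χ² = 1.0159 + 2.4562 + 0.1788 + 1.2310 + 2.9764 + 0.2166 = 8.07

8.07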